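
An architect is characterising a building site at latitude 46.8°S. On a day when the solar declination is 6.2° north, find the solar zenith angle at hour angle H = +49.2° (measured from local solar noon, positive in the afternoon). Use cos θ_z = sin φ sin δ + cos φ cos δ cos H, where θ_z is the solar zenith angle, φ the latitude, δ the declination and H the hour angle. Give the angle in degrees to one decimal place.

68.5°

With φ = -46.8°, δ = 6.2°, H = 49.20°: sin φ sin δ = -0.0787, cos φ cos δ cos H = 0.4447, so cos θ_z = 0.3660.
θ_z = arccos(0.3660) = 68.53°.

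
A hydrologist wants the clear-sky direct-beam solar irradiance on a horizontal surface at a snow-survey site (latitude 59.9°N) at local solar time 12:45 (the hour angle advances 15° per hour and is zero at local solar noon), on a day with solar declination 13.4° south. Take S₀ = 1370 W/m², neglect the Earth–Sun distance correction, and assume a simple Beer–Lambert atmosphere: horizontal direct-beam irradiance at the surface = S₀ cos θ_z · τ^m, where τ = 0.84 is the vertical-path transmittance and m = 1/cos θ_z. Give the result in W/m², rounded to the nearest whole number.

203 W/m²

Hour angle H = 15° × (12.75 − 12) = 11.25°.
cos θ_z = sin φ sin δ + cos φ cos δ cos H = (0.8652)(-0.2317) + (0.5015)(0.9728)(0.9808) = 0.2780.
Air mass m = 1/cos θ_z = 1/0.2780 = 3.597; τ^m = 0.84^3.597 = 0.5341.
Surface direct beam = 1370 × 0.2780 × 0.5341 = 203.42 W/m².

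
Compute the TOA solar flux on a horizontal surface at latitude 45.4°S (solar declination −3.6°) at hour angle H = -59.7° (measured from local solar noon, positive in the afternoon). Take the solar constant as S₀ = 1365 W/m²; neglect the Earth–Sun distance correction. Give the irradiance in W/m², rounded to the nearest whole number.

cos θ_z = sin φ sin δ + cos φ cos δ cos H = (-0.7120)(-0.0628) + (0.7022)(0.9980)(0.5045) = 0.3983.
Top-of-atmosphere irradiance = S₀ cos θ_z = 1365 × 0.3983 = 543.68 W/m².

544 W/m²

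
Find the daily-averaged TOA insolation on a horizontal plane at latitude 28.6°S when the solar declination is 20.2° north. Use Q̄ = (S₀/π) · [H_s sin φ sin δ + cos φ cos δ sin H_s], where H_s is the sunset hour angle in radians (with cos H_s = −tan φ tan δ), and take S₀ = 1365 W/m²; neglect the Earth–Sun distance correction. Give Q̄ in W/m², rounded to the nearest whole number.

cos H_s = −tan(-28.6°) · tan(20.2°) = 0.2006, so H_s = arccos(0.2006) = 78.43°. In radians, H_s = 1.3689.
H_s sin φ sin δ = 1.3689 × -0.4787 × 0.3453 = -0.2263.
cos φ cos δ sin H_s = 0.8780 × 0.9385 × 0.9797 = 0.8073.
Q̄ = (1365/π) × (-0.2263 + 0.8073) = 434.49 × 0.5810 = 252.44 W/m².

252 W/m²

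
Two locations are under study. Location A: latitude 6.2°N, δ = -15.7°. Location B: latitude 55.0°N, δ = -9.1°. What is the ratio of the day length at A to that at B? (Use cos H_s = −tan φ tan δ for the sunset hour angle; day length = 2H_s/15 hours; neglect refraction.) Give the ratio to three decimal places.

A: H_s = arccos(−tan 6.2° · tan -15.7°) = 88.25°, so 2H_s/15 = 11.7667 h.
B: H_s = arccos(−tan 55.0° · tan -9.1°) = 76.78°, so 2H_s/15 = 10.2373 h.
Ratio A/B = 11.7667 / 10.2373 = 1.1494.

1.149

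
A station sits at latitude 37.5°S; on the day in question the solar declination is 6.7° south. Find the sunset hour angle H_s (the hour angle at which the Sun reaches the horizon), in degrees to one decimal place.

The sunset hour angle satisfies cos H_s = −tan φ tan δ = -0.0901, giving H_s = 95.17°.

95.2°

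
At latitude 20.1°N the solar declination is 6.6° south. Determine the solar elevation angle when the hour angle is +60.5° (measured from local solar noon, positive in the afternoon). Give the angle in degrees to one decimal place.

24.8°

With φ = 20.1°, δ = -6.6°, H = 60.50°: sin φ sin δ = -0.0395, cos φ cos δ cos H = 0.4594, so cos θ_z = 0.4199.
θ_z = arccos(0.4199) = 65.17°, so the elevation is 90° − 65.17° = 24.83°.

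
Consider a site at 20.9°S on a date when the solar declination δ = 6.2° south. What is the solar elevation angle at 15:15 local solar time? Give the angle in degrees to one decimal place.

40.6°

Hour angle H = 15° × (15.25 − 12) = 48.75°.
With φ = -20.9°, δ = -6.2°, H = 48.75°: sin φ sin δ = 0.0385, cos φ cos δ cos H = 0.6124, so cos θ_z = 0.6509.
θ_z = arccos(0.6509) = 49.39°, so the elevation is 90° − 49.39° = 40.61°.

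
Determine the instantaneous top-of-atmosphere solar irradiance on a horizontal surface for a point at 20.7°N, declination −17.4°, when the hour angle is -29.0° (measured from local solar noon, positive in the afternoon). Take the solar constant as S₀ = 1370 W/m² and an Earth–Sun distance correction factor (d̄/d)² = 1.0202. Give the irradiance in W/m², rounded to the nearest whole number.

cos θ_z = sin(20.7°) sin(-17.4°) + cos(20.7°) cos(-17.4°) cos(-29.00°) = -0.1057 + 0.7807 = 0.6750.
Top-of-atmosphere irradiance = S₀ (d̄/d)² cos θ_z = 1370 × 1.0202 × 0.6750 = 943.43 W/m².

943 W/m²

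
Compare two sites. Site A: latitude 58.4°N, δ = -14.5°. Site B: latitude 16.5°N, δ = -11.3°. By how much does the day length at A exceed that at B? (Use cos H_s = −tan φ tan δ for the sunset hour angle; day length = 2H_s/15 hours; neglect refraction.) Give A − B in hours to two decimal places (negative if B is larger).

-2.86 h

A: H_s = arccos(−tan 58.4° · tan -14.5°) = 65.14°, so 2H_s/15 = 8.6853 h.
B: H_s = arccos(−tan 16.5° · tan -11.3°) = 86.61°, so 2H_s/15 = 11.5480 h.
A − B = 8.6853 − 11.5480 = -2.8627 h.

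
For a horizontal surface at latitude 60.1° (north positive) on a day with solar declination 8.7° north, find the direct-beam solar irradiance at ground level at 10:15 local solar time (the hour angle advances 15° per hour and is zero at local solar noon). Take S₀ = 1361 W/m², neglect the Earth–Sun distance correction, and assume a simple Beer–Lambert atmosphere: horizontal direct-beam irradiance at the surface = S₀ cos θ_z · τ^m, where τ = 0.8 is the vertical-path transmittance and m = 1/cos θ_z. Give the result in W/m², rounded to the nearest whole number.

528 W/m²

Hour angle H = 15° × (10.25 − 12) = -26.25°.
With φ = 60.1°, δ = 8.7°, H = -26.25°: sin φ sin δ = 0.1311, cos φ cos δ cos H = 0.4419, so cos θ_z = 0.5730.
Air mass m = 1/cos θ_z = 1/0.5730 = 1.745; τ^m = 0.8^1.745 = 0.6775.
Surface direct beam = 1361 × 0.5730 × 0.6775 = 528.35 W/m².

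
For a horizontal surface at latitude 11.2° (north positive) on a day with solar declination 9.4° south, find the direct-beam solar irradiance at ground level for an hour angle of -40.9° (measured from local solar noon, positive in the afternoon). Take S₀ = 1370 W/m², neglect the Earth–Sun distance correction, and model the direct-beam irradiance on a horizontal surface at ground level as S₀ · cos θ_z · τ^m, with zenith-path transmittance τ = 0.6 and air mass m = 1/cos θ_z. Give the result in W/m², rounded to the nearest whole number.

cos θ_z = sin φ sin δ + cos φ cos δ cos H = (0.1942)(-0.1633) + (0.9810)(0.9866)(0.7559) = 0.6999.
Air mass m = 1/cos θ_z = 1/0.6999 = 1.429; τ^m = 0.6^1.429 = 0.4819.
Surface direct beam = 1370 × 0.6999 × 0.4819 = 462.08 W/m².

462 W/m²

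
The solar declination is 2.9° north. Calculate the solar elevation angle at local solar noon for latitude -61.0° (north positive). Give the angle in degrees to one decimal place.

26.1°

At local solar noon the hour angle is zero, so the elevation is 90° − |φ − δ| = 90° − |-61.0° − (2.9°)| = 90° − 63.9° = 26.1°.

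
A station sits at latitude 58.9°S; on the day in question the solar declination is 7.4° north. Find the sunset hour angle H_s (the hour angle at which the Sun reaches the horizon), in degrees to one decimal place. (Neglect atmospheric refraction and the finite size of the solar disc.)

The sunset hour angle satisfies cos H_s = −tan φ tan δ = 0.2153, giving H_s = 77.57°.

77.6°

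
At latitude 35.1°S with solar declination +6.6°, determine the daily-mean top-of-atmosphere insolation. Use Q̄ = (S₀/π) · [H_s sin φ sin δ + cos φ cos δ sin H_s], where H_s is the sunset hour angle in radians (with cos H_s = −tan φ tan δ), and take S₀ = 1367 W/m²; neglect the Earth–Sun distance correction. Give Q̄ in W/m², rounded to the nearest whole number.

The sunset hour angle satisfies cos H_s = −tan φ tan δ = 0.0813, giving H_s = 85.34°. In radians, H_s = 1.4895.
H_s sin φ sin δ = 1.4895 × -0.5750 × 0.1149 = -0.0984.
cos φ cos δ sin H_s = 0.8181 × 0.9934 × 0.9967 = 0.8100.
Q̄ = (1367/π) × (-0.0984 + 0.8100) = 435.13 × 0.7116 = 309.64 W/m².

310 W/m²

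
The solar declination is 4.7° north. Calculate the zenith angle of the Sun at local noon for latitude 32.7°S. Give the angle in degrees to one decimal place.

At local solar noon the hour angle is zero, so the zenith angle is |φ − δ| = |-32.7° − (4.7°)| = 37.4°.

37.4°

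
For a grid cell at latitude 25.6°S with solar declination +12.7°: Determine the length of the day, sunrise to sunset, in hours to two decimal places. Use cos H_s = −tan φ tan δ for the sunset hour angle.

11.17 hours

The sunset hour angle satisfies cos H_s = −tan φ tan δ = 0.1080, giving H_s = 83.80°.
Day length = 2 H_s / 15° h⁻¹ = 167.60° / 15 = 11.173 h.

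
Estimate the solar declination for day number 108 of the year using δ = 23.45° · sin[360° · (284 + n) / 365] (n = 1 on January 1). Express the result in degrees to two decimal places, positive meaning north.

360 × (284 + 108) / 365 = 386.630°; sin(386.630°) = 0.4482.
δ = 23.45 × 0.4482 = 10.510° ≈ +10.51°.

+10.51°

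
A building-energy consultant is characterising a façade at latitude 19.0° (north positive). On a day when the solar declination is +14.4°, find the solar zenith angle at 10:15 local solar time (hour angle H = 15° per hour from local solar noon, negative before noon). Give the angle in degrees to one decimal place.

25.5°

Hour angle H = 15° × (10.25 − 12) = -26.25°.
cos θ_z = sin φ sin δ + cos φ cos δ cos H = (0.3256)(0.2487) + (0.9455)(0.9686)(0.8969) = 0.9024.
θ_z = arccos(0.9024) = 25.52°.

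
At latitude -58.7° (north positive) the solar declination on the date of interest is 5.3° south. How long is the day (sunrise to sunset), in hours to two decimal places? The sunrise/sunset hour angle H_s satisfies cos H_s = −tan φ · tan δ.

cos H_s = −tan(-58.7°) · tan(-5.3°) = -0.1526, so H_s = arccos(-0.1526) = 98.78°.
Day length = 2 H_s / 15° h⁻¹ = 197.56° / 15 = 13.171 h.

13.17 hours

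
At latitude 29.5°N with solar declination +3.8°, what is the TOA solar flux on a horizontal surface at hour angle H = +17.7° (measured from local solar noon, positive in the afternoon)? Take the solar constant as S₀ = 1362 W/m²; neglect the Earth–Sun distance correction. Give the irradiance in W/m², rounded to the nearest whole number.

1171 W/m²

cos θ_z = sin(29.5°) sin(3.8°) + cos(29.5°) cos(3.8°) cos(17.70°) = 0.0326 + 0.8273 = 0.8599.
Top-of-atmosphere irradiance = S₀ cos θ_z = 1362 × 0.8599 = 1171.18 W/m².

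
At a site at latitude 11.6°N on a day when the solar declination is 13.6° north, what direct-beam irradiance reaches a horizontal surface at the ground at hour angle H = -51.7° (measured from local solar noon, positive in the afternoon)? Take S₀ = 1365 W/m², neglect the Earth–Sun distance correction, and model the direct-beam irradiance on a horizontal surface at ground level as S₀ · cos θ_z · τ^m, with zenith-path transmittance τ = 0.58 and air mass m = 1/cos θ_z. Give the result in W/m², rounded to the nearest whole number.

With φ = 11.6°, δ = 13.6°, H = -51.70°: sin φ sin δ = 0.0473, cos φ cos δ cos H = 0.5901, so cos θ_z = 0.6374.
Air mass m = 1/cos θ_z = 1/0.6374 = 1.569; τ^m = 0.58^1.569 = 0.4254.
Surface direct beam = 1365 × 0.6374 × 0.4254 = 370.12 W/m².

370 W/m²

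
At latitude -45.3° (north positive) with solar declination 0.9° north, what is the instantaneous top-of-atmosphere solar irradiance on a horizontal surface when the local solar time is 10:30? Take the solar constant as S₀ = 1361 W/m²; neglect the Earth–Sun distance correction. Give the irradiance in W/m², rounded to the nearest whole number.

869 W/m²

Hour angle H = 15° × (10.5 − 12) = -22.50°.
cos θ_z = sin φ sin δ + cos φ cos δ cos H = (-0.7108)(0.0157) + (0.7034)(0.9999)(0.9239) = 0.6386.
Top-of-atmosphere irradiance = S₀ cos θ_z = 1361 × 0.6386 = 869.13 W/m².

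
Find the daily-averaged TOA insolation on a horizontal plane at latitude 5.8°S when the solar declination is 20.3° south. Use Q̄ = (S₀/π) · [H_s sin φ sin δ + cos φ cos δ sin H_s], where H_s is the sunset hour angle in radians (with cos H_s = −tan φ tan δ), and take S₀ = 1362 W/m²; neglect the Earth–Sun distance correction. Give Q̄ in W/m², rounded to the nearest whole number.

The sunset hour angle satisfies cos H_s = −tan φ tan δ = -0.0376, giving H_s = 92.15°. In radians, H_s = 1.6083.
H_s sin φ sin δ = 1.6083 × -0.1011 × -0.3469 = 0.0564.
cos φ cos δ sin H_s = 0.9949 × 0.9379 × 0.9993 = 0.9325.
Q̄ = (1362/π) × (0.0564 + 0.9325) = 433.54 × 0.9889 = 428.73 W/m².

429 W/m²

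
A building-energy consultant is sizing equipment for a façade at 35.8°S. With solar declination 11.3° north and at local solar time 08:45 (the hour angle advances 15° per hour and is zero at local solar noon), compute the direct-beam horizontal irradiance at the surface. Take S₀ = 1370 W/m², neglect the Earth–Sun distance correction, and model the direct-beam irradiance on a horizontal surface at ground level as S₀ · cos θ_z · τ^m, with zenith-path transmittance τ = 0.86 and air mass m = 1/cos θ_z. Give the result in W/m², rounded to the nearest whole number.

Hour angle H = 15° × (8.75 − 12) = -48.75°.
cos θ_z = sin φ sin δ + cos φ cos δ cos H = (-0.5850)(0.1959) + (0.8111)(0.9806)(0.6593) = 0.4098.
Air mass m = 1/cos θ_z = 1/0.4098 = 2.440; τ^m = 0.86^2.440 = 0.6921.
Surface direct beam = 1370 × 0.4098 × 0.6921 = 388.56 W/m².

389 W/m²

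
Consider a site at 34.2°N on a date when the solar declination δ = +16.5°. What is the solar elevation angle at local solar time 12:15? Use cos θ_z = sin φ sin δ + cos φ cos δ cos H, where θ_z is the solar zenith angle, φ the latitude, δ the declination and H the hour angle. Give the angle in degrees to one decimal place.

72.0°

Hour angle H = 15° × (12.25 − 12) = 3.75°.
cos θ_z = sin(34.2°) sin(16.5°) + cos(34.2°) cos(16.5°) cos(3.75°) = 0.1596 + 0.7913 = 0.9509.
θ_z = arccos(0.9509) = 18.03°, so the elevation is 90° − 18.03° = 71.97°.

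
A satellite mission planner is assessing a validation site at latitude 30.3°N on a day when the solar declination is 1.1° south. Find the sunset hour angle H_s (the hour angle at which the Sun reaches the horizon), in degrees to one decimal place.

89.4°

−tan φ tan δ = −(0.5844)(-0.0192) = 0.0112; H_s = arccos(0.0112) = 89.36°.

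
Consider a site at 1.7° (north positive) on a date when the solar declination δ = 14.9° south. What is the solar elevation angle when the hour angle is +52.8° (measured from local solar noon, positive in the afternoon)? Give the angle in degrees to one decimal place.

35.2°

With φ = 1.7°, δ = -14.9°, H = 52.80°: sin φ sin δ = -0.0076, cos φ cos δ cos H = 0.5840, so cos θ_z = 0.5764.
θ_z = arccos(0.5764) = 54.80°, so the elevation is 90° − 54.80° = 35.20°.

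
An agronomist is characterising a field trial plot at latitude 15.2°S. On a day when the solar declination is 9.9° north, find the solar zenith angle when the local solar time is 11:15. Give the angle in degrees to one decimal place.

Hour angle H = 15° × (11.25 − 12) = -11.25°.
cos θ_z = sin(-15.2°) sin(9.9°) + cos(-15.2°) cos(9.9°) cos(-11.25°) = -0.0451 + 0.9324 = 0.8873.
θ_z = arccos(0.8873) = 27.46°.

27.5°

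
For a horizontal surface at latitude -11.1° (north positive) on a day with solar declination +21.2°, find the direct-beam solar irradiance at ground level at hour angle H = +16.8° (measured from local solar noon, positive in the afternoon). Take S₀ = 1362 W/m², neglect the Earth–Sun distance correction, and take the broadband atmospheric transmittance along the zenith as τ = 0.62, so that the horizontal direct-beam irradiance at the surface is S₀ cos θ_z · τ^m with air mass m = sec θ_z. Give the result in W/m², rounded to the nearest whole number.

607 W/m²

With φ = -11.1°, δ = 21.2°, H = 16.80°: sin φ sin δ = -0.0696, cos φ cos δ cos H = 0.8758, so cos θ_z = 0.8062.
Air mass m = 1/cos θ_z = 1/0.8062 = 1.240; τ^m = 0.62^1.240 = 0.5528.
Surface direct beam = 1362 × 0.8062 × 0.5528 = 607.00 W/m².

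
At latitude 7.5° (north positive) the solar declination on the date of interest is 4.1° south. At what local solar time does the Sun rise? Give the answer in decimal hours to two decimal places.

cos H_s = −tan(7.5°) · tan(-4.1°) = 0.0094, so H_s = arccos(0.0094) = 89.46°.
Sunrise is at 12 − H_s/15 = 12 − 5.964 = 6.036 h local solar time.

6.04 h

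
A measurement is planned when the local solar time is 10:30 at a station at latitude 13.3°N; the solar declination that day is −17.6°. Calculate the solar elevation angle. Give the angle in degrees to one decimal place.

51.9°

Hour angle H = 15° × (10.5 − 12) = -22.50°.
With φ = 13.3°, δ = -17.6°, H = -22.50°: sin φ sin δ = -0.0696, cos φ cos δ cos H = 0.8570, so cos θ_z = 0.7874.
θ_z = arccos(0.7874) = 38.06°, so the elevation is 90° − 38.06° = 51.94°.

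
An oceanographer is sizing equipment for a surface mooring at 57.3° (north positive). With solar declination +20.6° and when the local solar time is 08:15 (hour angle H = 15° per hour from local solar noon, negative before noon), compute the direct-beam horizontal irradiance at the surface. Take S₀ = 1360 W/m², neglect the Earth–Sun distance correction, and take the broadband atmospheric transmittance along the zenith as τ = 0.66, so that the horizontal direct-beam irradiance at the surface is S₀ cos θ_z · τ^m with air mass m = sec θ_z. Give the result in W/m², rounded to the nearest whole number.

Hour angle H = 15° × (8.25 − 12) = -56.25°.
cos θ_z = sin(57.3°) sin(20.6°) + cos(57.3°) cos(20.6°) cos(-56.25°) = 0.2961 + 0.2810 = 0.5771.
Air mass m = 1/cos θ_z = 1/0.5771 = 1.733; τ^m = 0.66^1.733 = 0.4867.
Surface direct beam = 1360 × 0.5771 × 0.4867 = 381.99 W/m².

382 W/m²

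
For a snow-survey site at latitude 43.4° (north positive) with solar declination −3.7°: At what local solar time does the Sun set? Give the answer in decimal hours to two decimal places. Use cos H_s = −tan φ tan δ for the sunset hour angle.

17.77 h

The sunset hour angle satisfies cos H_s = −tan φ tan δ = 0.0612, giving H_s = 86.49°.
Sunset is at 12 + H_s/15 = 12 + 5.766 = 17.766 h local solar time.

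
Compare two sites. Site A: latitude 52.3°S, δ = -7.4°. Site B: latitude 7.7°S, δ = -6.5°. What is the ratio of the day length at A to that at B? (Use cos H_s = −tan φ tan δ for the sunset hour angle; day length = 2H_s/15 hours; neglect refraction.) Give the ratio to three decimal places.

A: H_s = arccos(−tan -52.3° · tan -7.4°) = 99.67°, so 2H_s/15 = 13.2893 h.
B: H_s = arccos(−tan -7.7° · tan -6.5°) = 90.88°, so 2H_s/15 = 12.1173 h.
Ratio A/B = 13.2893 / 12.1173 = 1.0967.

1.097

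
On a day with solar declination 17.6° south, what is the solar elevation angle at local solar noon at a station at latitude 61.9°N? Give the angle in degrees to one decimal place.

10.5°

At local solar noon the hour angle is zero, so the elevation is 90° − |φ − δ| = 90° − |61.9° − (-17.6°)| = 90° − 79.5° = 10.5°.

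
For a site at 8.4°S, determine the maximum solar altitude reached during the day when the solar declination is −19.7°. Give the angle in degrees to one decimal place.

78.7°

At local solar noon the hour angle is zero, so the elevation is 90° − |φ − δ| = 90° − |-8.4° − (-19.7°)| = 90° − 11.3° = 78.7°.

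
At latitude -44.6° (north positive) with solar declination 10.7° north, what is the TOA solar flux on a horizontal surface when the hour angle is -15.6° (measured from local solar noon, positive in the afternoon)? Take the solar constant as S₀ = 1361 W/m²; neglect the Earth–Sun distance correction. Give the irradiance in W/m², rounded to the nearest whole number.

With φ = -44.6°, δ = 10.7°, H = -15.60°: sin φ sin δ = -0.1304, cos φ cos δ cos H = 0.6739, so cos θ_z = 0.5435.
Top-of-atmosphere irradiance = S₀ cos θ_z = 1361 × 0.5435 = 739.70 W/m².

740 W/m²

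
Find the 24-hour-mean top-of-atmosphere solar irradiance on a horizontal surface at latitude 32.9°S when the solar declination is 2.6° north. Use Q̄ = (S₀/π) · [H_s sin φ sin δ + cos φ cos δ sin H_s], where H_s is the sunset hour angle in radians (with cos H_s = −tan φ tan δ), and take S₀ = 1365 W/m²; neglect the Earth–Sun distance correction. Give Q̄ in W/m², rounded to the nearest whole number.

cos H_s = −tan(-32.9°) · tan(2.6°) = 0.0294, so H_s = arccos(0.0294) = 88.32°. In radians, H_s = 1.5415.
H_s sin φ sin δ = 1.5415 × -0.5432 × 0.0454 = -0.0380.
cos φ cos δ sin H_s = 0.8396 × 0.9990 × 0.9996 = 0.8384.
Q̄ = (1365/π) × (-0.0380 + 0.8384) = 434.49 × 0.8004 = 347.77 W/m².

348 W/m²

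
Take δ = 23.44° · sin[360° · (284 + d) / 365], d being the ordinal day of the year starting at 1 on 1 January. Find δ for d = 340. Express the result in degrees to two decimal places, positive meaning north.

-22.69°

360 × (284 + 340) / 365 = 615.452°; sin(615.452°) = -0.9679.
δ = 23.44 × -0.9679 = -22.688° ≈ -22.69°.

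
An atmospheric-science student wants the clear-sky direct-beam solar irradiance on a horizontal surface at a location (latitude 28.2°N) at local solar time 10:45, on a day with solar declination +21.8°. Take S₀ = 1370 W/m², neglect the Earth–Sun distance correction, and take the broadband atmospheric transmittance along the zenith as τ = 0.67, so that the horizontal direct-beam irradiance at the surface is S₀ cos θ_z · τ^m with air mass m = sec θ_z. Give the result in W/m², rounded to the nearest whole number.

854 W/m²

Hour angle H = 15° × (10.75 − 12) = -18.75°.
cos θ_z = sin(28.2°) sin(21.8°) + cos(28.2°) cos(21.8°) cos(-18.75°) = 0.1755 + 0.7749 = 0.9504.
Air mass m = 1/cos θ_z = 1/0.9504 = 1.052; τ^m = 0.67^1.052 = 0.6562.
Surface direct beam = 1370 × 0.9504 × 0.6562 = 854.40 W/m².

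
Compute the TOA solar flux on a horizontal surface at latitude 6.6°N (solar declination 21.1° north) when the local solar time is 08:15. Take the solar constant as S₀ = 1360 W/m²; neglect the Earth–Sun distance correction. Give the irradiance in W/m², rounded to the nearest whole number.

Hour angle H = 15° × (8.25 − 12) = -56.25°.
cos θ_z = sin φ sin δ + cos φ cos δ cos H = (0.1149)(0.3600) + (0.9934)(0.9330)(0.5556) = 0.5563.
Top-of-atmosphere irradiance = S₀ cos θ_z = 1360 × 0.5563 = 756.57 W/m².

757 W/m²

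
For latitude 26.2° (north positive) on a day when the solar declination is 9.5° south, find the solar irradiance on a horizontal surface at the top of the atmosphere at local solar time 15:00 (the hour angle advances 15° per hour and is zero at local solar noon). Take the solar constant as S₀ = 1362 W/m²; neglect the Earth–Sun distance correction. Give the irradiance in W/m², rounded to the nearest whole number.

Hour angle H = 15° × (15 − 12) = 45.00°.
cos θ_z = sin(26.2°) sin(-9.5°) + cos(26.2°) cos(-9.5°) cos(45.00°) = -0.0729 + 0.6258 = 0.5529.
Top-of-atmosphere irradiance = S₀ cos θ_z = 1362 × 0.5529 = 753.05 W/m².

753 W/m²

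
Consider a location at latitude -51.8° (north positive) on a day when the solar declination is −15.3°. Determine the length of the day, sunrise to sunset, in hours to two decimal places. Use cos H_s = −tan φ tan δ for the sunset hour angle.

The sunset hour angle satisfies cos H_s = −tan φ tan δ = -0.3476, giving H_s = 110.34°.
Day length = 2 H_s / 15° h⁻¹ = 220.68° / 15 = 14.712 h.

14.71 hours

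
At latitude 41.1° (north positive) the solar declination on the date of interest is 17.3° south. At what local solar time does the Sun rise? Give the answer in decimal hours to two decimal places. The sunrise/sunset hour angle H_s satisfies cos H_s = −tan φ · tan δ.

7.05 h

−tan φ tan δ = −(0.8724)(-0.3115) = 0.2718; H_s = arccos(0.2718) = 74.23°.
Sunrise is at 12 − H_s/15 = 12 − 4.949 = 7.051 h local solar time.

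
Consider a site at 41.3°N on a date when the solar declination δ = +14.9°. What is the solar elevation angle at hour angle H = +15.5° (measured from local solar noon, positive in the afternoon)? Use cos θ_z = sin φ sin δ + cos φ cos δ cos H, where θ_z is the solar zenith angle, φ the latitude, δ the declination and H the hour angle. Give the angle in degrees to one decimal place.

60.4°

cos θ_z = sin φ sin δ + cos φ cos δ cos H = (0.6600)(0.2571) + (0.7513)(0.9664)(0.9636) = 0.8693.
θ_z = arccos(0.8693) = 29.62°, so the elevation is 90° − 29.62° = 60.38°.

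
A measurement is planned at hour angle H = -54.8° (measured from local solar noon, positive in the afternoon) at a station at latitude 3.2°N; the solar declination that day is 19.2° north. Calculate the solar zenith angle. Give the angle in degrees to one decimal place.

cos θ_z = sin(3.2°) sin(19.2°) + cos(3.2°) cos(19.2°) cos(-54.80°) = 0.0184 + 0.5435 = 0.5619.
θ_z = arccos(0.5619) = 55.81°.

55.8°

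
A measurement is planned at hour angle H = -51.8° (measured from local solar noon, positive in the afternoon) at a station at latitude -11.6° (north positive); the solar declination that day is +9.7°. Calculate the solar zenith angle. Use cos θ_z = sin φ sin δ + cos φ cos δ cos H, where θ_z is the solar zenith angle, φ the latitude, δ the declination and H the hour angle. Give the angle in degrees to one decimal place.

cos θ_z = sin(-11.6°) sin(9.7°) + cos(-11.6°) cos(9.7°) cos(-51.80°) = -0.0339 + 0.5971 = 0.5632.
θ_z = arccos(0.5632) = 55.72°.

55.7°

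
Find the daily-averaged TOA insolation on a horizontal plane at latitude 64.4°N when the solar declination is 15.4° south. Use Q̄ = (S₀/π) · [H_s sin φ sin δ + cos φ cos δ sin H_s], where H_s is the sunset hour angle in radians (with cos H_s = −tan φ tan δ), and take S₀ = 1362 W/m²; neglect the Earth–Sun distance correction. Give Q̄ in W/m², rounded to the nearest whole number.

cos H_s = −tan(64.4°) · tan(-15.4°) = 0.5749, so H_s = arccos(0.5749) = 54.91°. In radians, H_s = 0.9584.
H_s sin φ sin δ = 0.9584 × 0.9018 × -0.2656 = -0.2296.
cos φ cos δ sin H_s = 0.4321 × 0.9641 × 0.8183 = 0.3409.
Q̄ = (1362/π) × (-0.2296 + 0.3409) = 433.54 × 0.1113 = 48.25 W/m².

48 W/m²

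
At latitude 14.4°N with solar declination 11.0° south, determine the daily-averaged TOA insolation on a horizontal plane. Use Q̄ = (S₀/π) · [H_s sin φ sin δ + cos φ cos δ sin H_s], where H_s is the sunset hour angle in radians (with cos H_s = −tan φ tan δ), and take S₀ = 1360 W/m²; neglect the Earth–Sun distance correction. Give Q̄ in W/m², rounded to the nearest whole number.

−tan φ tan δ = −(0.2568)(-0.1944) = 0.0499; H_s = arccos(0.0499) = 87.14°. In radians, H_s = 1.5209.
H_s sin φ sin δ = 1.5209 × 0.2487 × -0.1908 = -0.0722.
cos φ cos δ sin H_s = 0.9686 × 0.9816 × 0.9988 = 0.9496.
Q̄ = (1360/π) × (-0.0722 + 0.9496) = 432.90 × 0.8774 = 379.83 W/m².

380 W/m²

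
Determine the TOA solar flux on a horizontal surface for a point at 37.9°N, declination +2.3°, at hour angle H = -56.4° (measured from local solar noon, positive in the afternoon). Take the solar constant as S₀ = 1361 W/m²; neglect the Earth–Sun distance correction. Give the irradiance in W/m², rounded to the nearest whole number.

627 W/m²

cos θ_z = sin(37.9°) sin(2.3°) + cos(37.9°) cos(2.3°) cos(-56.40°) = 0.0247 + 0.4363 = 0.4610.
Top-of-atmosphere irradiance = S₀ cos θ_z = 1361 × 0.4610 = 627.42 W/m².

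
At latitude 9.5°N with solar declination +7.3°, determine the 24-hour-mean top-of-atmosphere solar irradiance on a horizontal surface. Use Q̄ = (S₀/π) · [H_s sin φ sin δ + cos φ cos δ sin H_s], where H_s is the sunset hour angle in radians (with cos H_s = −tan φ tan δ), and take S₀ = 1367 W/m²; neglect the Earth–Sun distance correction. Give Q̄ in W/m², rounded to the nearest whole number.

cos H_s = −tan(9.5°) · tan(7.3°) = -0.0214, so H_s = arccos(-0.0214) = 91.23°. In radians, H_s = 1.5923.
H_s sin φ sin δ = 1.5923 × 0.1650 × 0.1271 = 0.0334.
cos φ cos δ sin H_s = 0.9863 × 0.9919 × 0.9998 = 0.9781.
Q̄ = (1367/π) × (0.0334 + 0.9781) = 435.13 × 1.0115 = 440.13 W/m².

440 W/m²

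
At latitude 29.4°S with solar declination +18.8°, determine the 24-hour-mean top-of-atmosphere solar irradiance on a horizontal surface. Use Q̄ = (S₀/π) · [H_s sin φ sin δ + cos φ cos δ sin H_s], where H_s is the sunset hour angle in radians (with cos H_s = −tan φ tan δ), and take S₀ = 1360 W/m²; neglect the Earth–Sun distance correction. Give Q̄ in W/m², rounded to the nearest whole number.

256 W/m²

cos H_s = −tan(-29.4°) · tan(18.8°) = 0.1918, so H_s = arccos(0.1918) = 78.94°. In radians, H_s = 1.3778.
H_s sin φ sin δ = 1.3778 × -0.4909 × 0.3223 = -0.2180.
cos φ cos δ sin H_s = 0.8712 × 0.9466 × 0.9814 = 0.8093.
Q̄ = (1360/π) × (-0.2180 + 0.8093) = 432.90 × 0.5913 = 255.97 W/m².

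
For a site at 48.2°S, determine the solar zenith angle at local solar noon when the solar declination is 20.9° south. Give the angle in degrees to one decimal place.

At local solar noon the hour angle is zero, so the zenith angle is |φ − δ| = |-48.2° − (-20.9°)| = 27.3°.

27.3°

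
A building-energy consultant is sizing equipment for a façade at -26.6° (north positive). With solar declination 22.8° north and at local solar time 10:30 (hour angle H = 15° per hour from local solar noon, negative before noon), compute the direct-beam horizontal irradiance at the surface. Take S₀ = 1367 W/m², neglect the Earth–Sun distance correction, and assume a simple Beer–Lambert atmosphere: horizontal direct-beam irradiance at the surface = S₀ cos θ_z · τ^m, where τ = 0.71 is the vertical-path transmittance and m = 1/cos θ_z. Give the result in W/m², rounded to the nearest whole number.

Hour angle H = 15° × (10.5 − 12) = -22.50°.
cos θ_z = sin φ sin δ + cos φ cos δ cos H = (-0.4478)(0.3875) + (0.8942)(0.9219)(0.9239) = 0.5881.
Air mass m = 1/cos θ_z = 1/0.5881 = 1.700; τ^m = 0.71^1.700 = 0.5586.
Surface direct beam = 1367 × 0.5881 × 0.5586 = 449.08 W/m².

449 W/m²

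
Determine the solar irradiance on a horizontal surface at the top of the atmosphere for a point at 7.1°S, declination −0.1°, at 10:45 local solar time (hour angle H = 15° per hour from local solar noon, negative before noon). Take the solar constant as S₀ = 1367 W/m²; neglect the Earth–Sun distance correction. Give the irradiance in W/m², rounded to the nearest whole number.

Hour angle H = 15° × (10.75 − 12) = -18.75°.
With φ = -7.1°, δ = -0.1°, H = -18.75°: sin φ sin δ = 0.0002, cos φ cos δ cos H = 0.9397, so cos θ_z = 0.9399.
Top-of-atmosphere irradiance = S₀ cos θ_z = 1367 × 0.9399 = 1284.84 W/m².

1285 W/m²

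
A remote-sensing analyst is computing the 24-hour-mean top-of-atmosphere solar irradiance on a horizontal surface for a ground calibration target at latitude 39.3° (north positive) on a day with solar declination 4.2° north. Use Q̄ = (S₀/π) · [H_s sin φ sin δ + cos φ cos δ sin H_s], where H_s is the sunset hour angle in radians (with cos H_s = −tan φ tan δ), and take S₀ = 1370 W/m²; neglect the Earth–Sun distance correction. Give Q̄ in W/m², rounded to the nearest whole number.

369 W/m²

−tan φ tan δ = −(0.8185)(0.0734) = -0.0601; H_s = arccos(-0.0601) = 93.45°. In radians, H_s = 1.6310.
H_s sin φ sin δ = 1.6310 × 0.6334 × 0.0732 = 0.0756.
cos φ cos δ sin H_s = 0.7738 × 0.9973 × 0.9982 = 0.7703.
Q̄ = (1370/π) × (0.0756 + 0.7703) = 436.08 × 0.8459 = 368.88 W/m².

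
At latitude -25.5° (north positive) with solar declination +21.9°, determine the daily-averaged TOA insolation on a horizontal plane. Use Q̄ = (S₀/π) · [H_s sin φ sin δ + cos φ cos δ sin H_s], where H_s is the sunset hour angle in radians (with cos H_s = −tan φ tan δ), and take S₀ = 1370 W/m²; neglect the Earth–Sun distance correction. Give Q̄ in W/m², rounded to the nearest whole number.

262 W/m²

cos H_s = −tan(-25.5°) · tan(21.9°) = 0.1917, so H_s = arccos(0.1917) = 78.95°. In radians, H_s = 1.3779.
H_s sin φ sin δ = 1.3779 × -0.4305 × 0.3730 = -0.2213.
cos φ cos δ sin H_s = 0.9026 × 0.9278 × 0.9815 = 0.8219.
Q̄ = (1370/π) × (-0.2213 + 0.8219) = 436.08 × 0.6006 = 261.91 W/m².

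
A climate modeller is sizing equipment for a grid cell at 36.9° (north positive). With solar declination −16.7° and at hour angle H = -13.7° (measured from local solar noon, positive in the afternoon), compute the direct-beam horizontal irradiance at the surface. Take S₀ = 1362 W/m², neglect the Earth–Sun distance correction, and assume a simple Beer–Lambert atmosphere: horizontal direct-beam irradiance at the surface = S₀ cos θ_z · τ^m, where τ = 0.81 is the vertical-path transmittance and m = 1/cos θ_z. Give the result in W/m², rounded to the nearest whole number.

539 W/m²

With φ = 36.9°, δ = -16.7°, H = -13.70°: sin φ sin δ = -0.1725, cos φ cos δ cos H = 0.7442, so cos θ_z = 0.5717.
Air mass m = 1/cos θ_z = 1/0.5717 = 1.749; τ^m = 0.81^1.749 = 0.6917.
Surface direct beam = 1362 × 0.5717 × 0.6917 = 538.60 W/m².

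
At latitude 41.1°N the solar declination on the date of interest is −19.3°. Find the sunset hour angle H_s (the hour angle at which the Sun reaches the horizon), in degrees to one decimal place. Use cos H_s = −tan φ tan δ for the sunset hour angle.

The sunset hour angle satisfies cos H_s = −tan φ tan δ = 0.3055, giving H_s = 72.21°.

72.2°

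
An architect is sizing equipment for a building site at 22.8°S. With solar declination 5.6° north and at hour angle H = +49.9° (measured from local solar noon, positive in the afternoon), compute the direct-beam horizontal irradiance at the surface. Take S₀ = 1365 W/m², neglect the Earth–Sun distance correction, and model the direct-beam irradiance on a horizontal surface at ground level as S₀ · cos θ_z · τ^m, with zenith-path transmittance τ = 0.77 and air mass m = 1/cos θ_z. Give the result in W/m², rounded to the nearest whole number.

471 W/m²

cos θ_z = sin φ sin δ + cos φ cos δ cos H = (-0.3875)(0.0976) + (0.9219)(0.9952)(0.6441) = 0.5531.
Air mass m = 1/cos θ_z = 1/0.5531 = 1.808; τ^m = 0.77^1.808 = 0.6234.
Surface direct beam = 1365 × 0.5531 × 0.6234 = 470.66 W/m².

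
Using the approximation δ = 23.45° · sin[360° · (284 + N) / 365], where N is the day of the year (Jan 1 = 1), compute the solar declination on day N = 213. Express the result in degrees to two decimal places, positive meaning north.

360 × (284 + 213) / 365 = 490.192°; sin(490.192°) = 0.7639.
δ = 23.45 × 0.7639 = 17.913° ≈ +17.91°.

+17.91°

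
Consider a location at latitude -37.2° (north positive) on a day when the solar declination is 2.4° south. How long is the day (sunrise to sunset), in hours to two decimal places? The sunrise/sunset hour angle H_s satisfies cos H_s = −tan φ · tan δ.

The sunset hour angle satisfies cos H_s = −tan φ tan δ = -0.0318, giving H_s = 91.82°.
Day length = 2 H_s / 15° h⁻¹ = 183.64° / 15 = 12.243 h.

12.24 hours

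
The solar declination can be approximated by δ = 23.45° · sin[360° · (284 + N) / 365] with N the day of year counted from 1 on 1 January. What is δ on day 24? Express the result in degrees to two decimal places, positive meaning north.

360 × (284 + 24) / 365 = 303.781°; sin(303.781°) = -0.8312.
δ = 23.45 × -0.8312 = -19.492° ≈ -19.49°.

-19.49°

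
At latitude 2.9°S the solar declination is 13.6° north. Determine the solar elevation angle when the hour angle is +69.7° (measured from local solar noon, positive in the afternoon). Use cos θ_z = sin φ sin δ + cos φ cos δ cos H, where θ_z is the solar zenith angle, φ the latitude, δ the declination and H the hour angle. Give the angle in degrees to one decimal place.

With φ = -2.9°, δ = 13.6°, H = 69.70°: sin φ sin δ = -0.0119, cos φ cos δ cos H = 0.3368, so cos θ_z = 0.3249.
θ_z = arccos(0.3249) = 71.04°, so the elevation is 90° − 71.04° = 18.96°.

19.0°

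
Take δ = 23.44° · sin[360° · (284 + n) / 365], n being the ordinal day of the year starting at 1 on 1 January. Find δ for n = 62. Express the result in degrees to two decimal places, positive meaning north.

360 × (284 + 62) / 365 = 341.260°; sin(341.260°) = -0.3213.
δ = 23.44 × -0.3213 = -7.531° ≈ -7.53°.

-7.53°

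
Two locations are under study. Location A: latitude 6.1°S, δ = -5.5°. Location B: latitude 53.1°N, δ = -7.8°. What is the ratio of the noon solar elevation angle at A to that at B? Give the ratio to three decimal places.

3.072

A: 90° − |-6.1 − (-5.5)| = 89.40°.
B: 90° − |53.1 − (-7.8)| = 29.10°.
Ratio A/B = 89.4000 / 29.1000 = 3.0722.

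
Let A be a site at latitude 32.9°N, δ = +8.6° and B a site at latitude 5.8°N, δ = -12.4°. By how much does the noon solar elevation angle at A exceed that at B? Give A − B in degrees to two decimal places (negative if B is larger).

-6.10°

A: 90° − |32.9 − (8.6)| = 65.70°.
B: 90° − |5.8 − (-12.4)| = 71.80°.
A − B = 65.70 − 71.80 = -6.10°.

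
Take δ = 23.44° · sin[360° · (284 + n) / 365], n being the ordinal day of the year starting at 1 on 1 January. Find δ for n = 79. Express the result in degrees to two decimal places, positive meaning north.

360 × (284 + 79) / 365 = 358.027°; sin(358.027°) = -0.0344.
δ = 23.44 × -0.0344 = -0.806° ≈ -0.81°.

-0.81°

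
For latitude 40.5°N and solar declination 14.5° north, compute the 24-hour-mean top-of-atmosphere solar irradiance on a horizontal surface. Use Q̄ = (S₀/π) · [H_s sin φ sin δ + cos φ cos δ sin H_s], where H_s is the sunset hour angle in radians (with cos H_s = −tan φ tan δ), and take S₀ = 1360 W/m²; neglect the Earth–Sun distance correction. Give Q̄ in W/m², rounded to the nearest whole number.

437 W/m²

cos H_s = −tan(40.5°) · tan(14.5°) = -0.2209, so H_s = arccos(-0.2209) = 102.76°. In radians, H_s = 1.7935.
H_s sin φ sin δ = 1.7935 × 0.6494 × 0.2504 = 0.2916.
cos φ cos δ sin H_s = 0.7604 × 0.9681 × 0.9753 = 0.7180.
Q̄ = (1360/π) × (0.2916 + 0.7180) = 432.90 × 1.0096 = 437.06 W/m².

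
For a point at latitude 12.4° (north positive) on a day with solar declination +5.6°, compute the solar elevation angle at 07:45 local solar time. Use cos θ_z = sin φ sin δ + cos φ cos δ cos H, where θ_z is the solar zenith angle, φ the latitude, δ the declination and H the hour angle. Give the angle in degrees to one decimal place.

Hour angle H = 15° × (7.75 − 12) = -63.75°.
cos θ_z = sin φ sin δ + cos φ cos δ cos H = (0.2147)(0.0976) + (0.9767)(0.9952)(0.4423) = 0.4509.
θ_z = arccos(0.4509) = 63.20°, so the elevation is 90° − 63.20° = 26.80°.

26.8°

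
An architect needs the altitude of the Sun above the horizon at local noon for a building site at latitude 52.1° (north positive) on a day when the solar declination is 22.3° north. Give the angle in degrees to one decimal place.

At local solar noon the hour angle is zero, so the elevation is 90° − |φ − δ| = 90° − |52.1° − (22.3°)| = 90° − 29.8° = 60.2°.

60.2°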